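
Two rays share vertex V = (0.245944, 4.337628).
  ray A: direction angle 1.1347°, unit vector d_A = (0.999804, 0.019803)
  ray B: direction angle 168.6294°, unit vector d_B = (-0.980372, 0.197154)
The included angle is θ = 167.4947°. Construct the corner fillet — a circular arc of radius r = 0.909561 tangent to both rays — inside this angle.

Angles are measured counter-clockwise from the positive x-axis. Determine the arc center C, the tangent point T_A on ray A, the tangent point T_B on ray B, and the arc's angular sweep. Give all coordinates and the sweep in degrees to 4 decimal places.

center=(0.3276,5.2490) T_A=(0.3456,4.3396) T_B=(0.1482,4.3573) sweep=12.5053

bisector direction at 84.8821° = (0.089206,0.996013)
center distance |VC| = r/sin(θ/2) = 0.909561/sin(83.7473°) = 0.915004
C = V + |VC|·bis = (0.3276,5.2490)
T_A = V + ((C−V)·d_A)·d_A = V + 0.0997·d_A = (0.3456,4.3396)
T_B = V + ((C−V)·d_B)·d_B = V + 0.0997·d_B = (0.1482,4.3573)
sweep = 180° − θ = 12.5053°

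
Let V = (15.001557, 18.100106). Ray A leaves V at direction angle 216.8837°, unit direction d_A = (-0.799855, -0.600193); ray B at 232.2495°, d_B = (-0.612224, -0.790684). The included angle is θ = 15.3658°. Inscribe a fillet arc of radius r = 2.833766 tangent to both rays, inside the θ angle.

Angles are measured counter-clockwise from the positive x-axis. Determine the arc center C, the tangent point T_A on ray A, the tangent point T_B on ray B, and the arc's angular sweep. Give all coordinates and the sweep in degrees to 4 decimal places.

bisector direction at 224.5666° = (-0.712435,-0.701738)
center distance |VC| = r/sin(θ/2) = 2.833766/sin(7.6829°) = 21.196478
C = V + |VC|·bis = (-0.0996,3.2257)
T_A = V + ((C−V)·d_A)·d_A = V + 21.0062·d_A = (-1.8004,5.4923)
T_B = V + ((C−V)·d_B)·d_B = V + 21.0062·d_B = (2.1411,1.4908)
sweep = 180° − θ = 164.6342°

center=(-0.0996,3.2257) T_A=(-1.8004,5.4923) T_B=(2.1411,1.4908) sweep=164.6342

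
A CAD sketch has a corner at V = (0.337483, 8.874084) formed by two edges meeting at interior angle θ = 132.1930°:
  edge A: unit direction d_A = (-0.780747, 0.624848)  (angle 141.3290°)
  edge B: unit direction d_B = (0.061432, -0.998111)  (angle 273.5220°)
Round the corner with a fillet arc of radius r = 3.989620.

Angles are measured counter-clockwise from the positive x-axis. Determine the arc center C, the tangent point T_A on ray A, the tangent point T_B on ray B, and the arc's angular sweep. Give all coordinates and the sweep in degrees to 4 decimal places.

bisector direction at 207.4255° = (-0.887610,-0.460595)
center distance |VC| = r/sin(θ/2) = 3.989620/sin(66.0965°) = 4.363917
C = V + |VC|·bis = (-3.5360,6.8641)
T_A = V + ((C−V)·d_A)·d_A = V + 1.7682·d_A = (-1.0431,9.9790)
T_B = V + ((C−V)·d_B)·d_B = V + 1.7682·d_B = (0.4461,7.1092)
sweep = 180° − θ = 47.8070°

center=(-3.5360,6.8641) T_A=(-1.0431,9.9790) T_B=(0.4461,7.1092) sweep=47.8070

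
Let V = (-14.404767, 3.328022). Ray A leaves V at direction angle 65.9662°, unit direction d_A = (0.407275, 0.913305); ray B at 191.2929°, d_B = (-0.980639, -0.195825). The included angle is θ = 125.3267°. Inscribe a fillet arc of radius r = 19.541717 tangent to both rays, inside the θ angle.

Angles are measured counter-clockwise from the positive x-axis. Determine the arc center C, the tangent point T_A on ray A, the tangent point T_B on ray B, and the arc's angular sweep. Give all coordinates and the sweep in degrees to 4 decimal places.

center=(-28.1380,20.5132) T_A=(-10.2904,12.5543) T_B=(-24.3112,1.3498) sweep=54.6733

bisector direction at 128.6295° = (-0.624283,0.781199)
center distance |VC| = r/sin(θ/2) = 19.541717/sin(62.6634°) = 21.998420
C = V + |VC|·bis = (-28.1380,20.5132)
T_A = V + ((C−V)·d_A)·d_A = V + 10.1021·d_A = (-10.2904,12.5543)
T_B = V + ((C−V)·d_B)·d_B = V + 10.1021·d_B = (-24.3112,1.3498)
sweep = 180° − θ = 54.6733°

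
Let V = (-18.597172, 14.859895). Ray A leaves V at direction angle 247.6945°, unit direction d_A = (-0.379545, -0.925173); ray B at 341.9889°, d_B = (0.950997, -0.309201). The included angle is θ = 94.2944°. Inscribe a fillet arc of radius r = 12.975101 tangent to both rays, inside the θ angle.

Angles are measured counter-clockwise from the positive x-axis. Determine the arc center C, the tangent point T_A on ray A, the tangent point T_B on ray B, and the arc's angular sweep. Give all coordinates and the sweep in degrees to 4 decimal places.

center=(-11.1617,-1.2013) T_A=(-23.1659,3.7233) T_B=(-7.1497,11.1379) sweep=85.7056

bisector direction at 294.8417° = (0.420113,-0.907472)
center distance |VC| = r/sin(θ/2) = 12.975101/sin(47.1472°) = 17.698868
C = V + |VC|·bis = (-11.1617,-1.2013)
T_A = V + ((C−V)·d_A)·d_A = V + 12.0373·d_A = (-23.1659,3.7233)
T_B = V + ((C−V)·d_B)·d_B = V + 12.0373·d_B = (-7.1497,11.1379)
sweep = 180° − θ = 85.7056°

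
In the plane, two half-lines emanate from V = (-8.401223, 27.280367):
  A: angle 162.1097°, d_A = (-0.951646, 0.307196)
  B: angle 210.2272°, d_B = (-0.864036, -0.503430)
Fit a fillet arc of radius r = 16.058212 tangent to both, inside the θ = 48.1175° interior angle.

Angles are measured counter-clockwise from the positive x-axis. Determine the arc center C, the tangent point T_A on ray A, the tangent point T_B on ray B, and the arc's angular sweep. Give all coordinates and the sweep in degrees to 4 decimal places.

center=(-47.5631,23.0478) T_A=(-42.6301,38.3296) T_B=(-39.4789,9.1730) sweep=131.8825

bisector direction at 186.1685° = (-0.994210,-0.107452)
center distance |VC| = r/sin(θ/2) = 16.058212/sin(24.0587°) = 39.389917
C = V + |VC|·bis = (-47.5631,23.0478)
T_A = V + ((C−V)·d_A)·d_A = V + 35.9680·d_A = (-42.6301,38.3296)
T_B = V + ((C−V)·d_B)·d_B = V + 35.9680·d_B = (-39.4789,9.1730)
sweep = 180° − θ = 131.8825°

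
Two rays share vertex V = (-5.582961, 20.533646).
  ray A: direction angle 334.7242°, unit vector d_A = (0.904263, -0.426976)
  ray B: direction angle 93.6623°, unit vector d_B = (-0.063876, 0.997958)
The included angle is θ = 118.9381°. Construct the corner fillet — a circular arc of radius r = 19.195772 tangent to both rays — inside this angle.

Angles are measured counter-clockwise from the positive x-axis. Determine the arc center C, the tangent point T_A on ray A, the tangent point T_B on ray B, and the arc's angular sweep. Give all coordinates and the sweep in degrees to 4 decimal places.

bisector direction at 34.1933° = (0.827147,0.561986)
center distance |VC| = r/sin(θ/2) = 19.195772/sin(59.4691°) = 22.285556
C = V + |VC|·bis = (12.8505,33.0578)
T_A = V + ((C−V)·d_A)·d_A = V + 11.3211·d_A = (4.6543,15.6998)
T_B = V + ((C−V)·d_B)·d_B = V + 11.3211·d_B = (-6.3061,31.8317)
sweep = 180° − θ = 61.0619°

center=(12.8505,33.0578) T_A=(4.6543,15.6998) T_B=(-6.3061,31.8317) sweep=61.0619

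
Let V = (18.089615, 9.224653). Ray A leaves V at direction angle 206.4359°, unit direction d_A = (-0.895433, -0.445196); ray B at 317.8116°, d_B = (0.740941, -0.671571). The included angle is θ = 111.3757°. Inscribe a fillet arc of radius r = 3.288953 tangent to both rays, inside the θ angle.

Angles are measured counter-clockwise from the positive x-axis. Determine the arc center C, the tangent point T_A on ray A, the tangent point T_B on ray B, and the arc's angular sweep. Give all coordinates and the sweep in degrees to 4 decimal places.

center=(17.5440,5.2803) T_A=(16.0797,8.2254) T_B=(19.7527,7.7172) sweep=68.6243

bisector direction at 262.1237° = (-0.137034,-0.990566)
center distance |VC| = r/sin(θ/2) = 3.288953/sin(55.6878°) = 3.981886
C = V + |VC|·bis = (17.5440,5.2803)
T_A = V + ((C−V)·d_A)·d_A = V + 2.2446·d_A = (16.0797,8.2254)
T_B = V + ((C−V)·d_B)·d_B = V + 2.2446·d_B = (19.7527,7.7172)
sweep = 180° − θ = 68.6243°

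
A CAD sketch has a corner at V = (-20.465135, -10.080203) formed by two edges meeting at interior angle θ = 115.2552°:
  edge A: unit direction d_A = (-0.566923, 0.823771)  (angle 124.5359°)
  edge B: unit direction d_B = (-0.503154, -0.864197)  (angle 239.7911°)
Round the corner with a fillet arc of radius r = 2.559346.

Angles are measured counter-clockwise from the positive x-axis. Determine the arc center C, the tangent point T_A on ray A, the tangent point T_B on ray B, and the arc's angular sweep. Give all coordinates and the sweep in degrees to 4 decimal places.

center=(-23.4933,-10.1946) T_A=(-21.3850,-8.7436) T_B=(-21.2815,-11.4823) sweep=64.7448

bisector direction at 182.1635° = (-0.999287,-0.037751)
center distance |VC| = r/sin(θ/2) = 2.559346/sin(57.6276°) = 3.030297
C = V + |VC|·bis = (-23.4933,-10.1946)
T_A = V + ((C−V)·d_A)·d_A = V + 1.6225·d_A = (-21.3850,-8.7436)
T_B = V + ((C−V)·d_B)·d_B = V + 1.6225·d_B = (-21.2815,-11.4823)
sweep = 180° − θ = 64.7448°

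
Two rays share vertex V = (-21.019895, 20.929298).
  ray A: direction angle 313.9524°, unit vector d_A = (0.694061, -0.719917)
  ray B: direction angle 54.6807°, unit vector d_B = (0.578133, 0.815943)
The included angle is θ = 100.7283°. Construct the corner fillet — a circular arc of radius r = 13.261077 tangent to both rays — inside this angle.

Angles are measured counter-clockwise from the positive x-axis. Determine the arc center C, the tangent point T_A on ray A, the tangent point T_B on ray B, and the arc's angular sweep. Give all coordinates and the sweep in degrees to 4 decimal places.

center=(-3.8491,22.2254) T_A=(-13.3960,13.0214) T_B=(-14.6694,29.8920) sweep=79.2717

bisector direction at 4.3166° = (0.997163,0.075267)
center distance |VC| = r/sin(θ/2) = 13.261077/sin(50.3642°) = 17.219623
C = V + |VC|·bis = (-3.8491,22.2254)
T_A = V + ((C−V)·d_A)·d_A = V + 10.9845·d_A = (-13.3960,13.0214)
T_B = V + ((C−V)·d_B)·d_B = V + 10.9845·d_B = (-14.6694,29.8920)
sweep = 180° − θ = 79.2717°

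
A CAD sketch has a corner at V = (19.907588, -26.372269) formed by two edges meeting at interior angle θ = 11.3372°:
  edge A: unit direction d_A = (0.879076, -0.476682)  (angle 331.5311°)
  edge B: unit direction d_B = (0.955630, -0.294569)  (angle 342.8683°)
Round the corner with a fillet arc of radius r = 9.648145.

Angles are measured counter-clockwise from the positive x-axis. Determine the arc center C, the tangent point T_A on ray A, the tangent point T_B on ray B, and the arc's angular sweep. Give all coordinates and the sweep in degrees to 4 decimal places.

bisector direction at 337.1997° = (0.921861,-0.387520)
center distance |VC| = r/sin(θ/2) = 9.648145/sin(5.6686°) = 97.678588
C = V + |VC|·bis = (109.9537,-64.2247)
T_A = V + ((C−V)·d_A)·d_A = V + 97.2009·d_A = (105.3546,-72.7062)
T_B = V + ((C−V)·d_B)·d_B = V + 97.2009·d_B = (112.7957,-55.0047)
sweep = 180° − θ = 168.6628°

center=(109.9537,-64.2247) T_A=(105.3546,-72.7062) T_B=(112.7957,-55.0047) sweep=168.6628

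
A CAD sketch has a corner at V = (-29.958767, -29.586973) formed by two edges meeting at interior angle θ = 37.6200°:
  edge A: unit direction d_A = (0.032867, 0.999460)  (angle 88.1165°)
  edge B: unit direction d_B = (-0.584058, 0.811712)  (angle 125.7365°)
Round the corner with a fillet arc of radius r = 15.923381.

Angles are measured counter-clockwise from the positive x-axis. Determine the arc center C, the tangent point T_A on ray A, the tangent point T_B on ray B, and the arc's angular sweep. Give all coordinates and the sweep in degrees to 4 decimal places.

bisector direction at 106.9265° = (-0.291145,0.956679)
center distance |VC| = r/sin(θ/2) = 15.923381/sin(18.8100°) = 49.385404
C = V + |VC|·bis = (-44.3371,17.6590)
T_A = V + ((C−V)·d_A)·d_A = V + 46.7479·d_A = (-28.4223,17.1356)
T_B = V + ((C−V)·d_B)·d_B = V + 46.7479·d_B = (-57.2623,8.3588)
sweep = 180° − θ = 142.3800°

center=(-44.3371,17.6590) T_A=(-28.4223,17.1356) T_B=(-57.2623,8.3588) sweep=142.3800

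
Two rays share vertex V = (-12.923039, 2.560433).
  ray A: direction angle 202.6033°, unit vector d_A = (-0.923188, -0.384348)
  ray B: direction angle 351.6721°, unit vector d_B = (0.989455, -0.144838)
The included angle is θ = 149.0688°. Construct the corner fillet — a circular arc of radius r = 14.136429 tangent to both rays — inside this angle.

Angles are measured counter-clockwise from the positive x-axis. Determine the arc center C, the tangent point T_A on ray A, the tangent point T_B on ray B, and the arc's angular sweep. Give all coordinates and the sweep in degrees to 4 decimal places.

bisector direction at 277.1377° = (0.124254,-0.992250)
center distance |VC| = r/sin(θ/2) = 14.136429/sin(74.5344°) = 14.667530
C = V + |VC|·bis = (-11.1005,-11.9934)
T_A = V + ((C−V)·d_A)·d_A = V + 3.9112·d_A = (-16.5338,1.0572)
T_B = V + ((C−V)·d_B)·d_B = V + 3.9112·d_B = (-9.0530,1.9939)
sweep = 180° − θ = 30.9312°

center=(-11.1005,-11.9934) T_A=(-16.5338,1.0572) T_B=(-9.0530,1.9939) sweep=30.9312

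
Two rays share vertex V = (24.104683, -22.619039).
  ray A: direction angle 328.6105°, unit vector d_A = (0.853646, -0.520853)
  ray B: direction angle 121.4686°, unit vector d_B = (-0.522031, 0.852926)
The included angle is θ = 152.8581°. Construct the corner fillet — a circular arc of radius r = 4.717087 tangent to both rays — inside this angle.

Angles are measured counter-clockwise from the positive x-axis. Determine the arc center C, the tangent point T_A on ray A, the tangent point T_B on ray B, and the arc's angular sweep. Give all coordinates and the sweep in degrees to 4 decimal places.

bisector direction at 45.0396° = (0.706619,0.707595)
center distance |VC| = r/sin(θ/2) = 4.717087/sin(76.4291°) = 4.852570
C = V + |VC|·bis = (27.5336,-19.1854)
T_A = V + ((C−V)·d_A)·d_A = V + 1.1387·d_A = (25.0767,-23.2121)
T_B = V + ((C−V)·d_B)·d_B = V + 1.1387·d_B = (23.5103,-21.6479)
sweep = 180° − θ = 27.1419°

center=(27.5336,-19.1854) T_A=(25.0767,-23.2121) T_B=(23.5103,-21.6479) sweep=27.1419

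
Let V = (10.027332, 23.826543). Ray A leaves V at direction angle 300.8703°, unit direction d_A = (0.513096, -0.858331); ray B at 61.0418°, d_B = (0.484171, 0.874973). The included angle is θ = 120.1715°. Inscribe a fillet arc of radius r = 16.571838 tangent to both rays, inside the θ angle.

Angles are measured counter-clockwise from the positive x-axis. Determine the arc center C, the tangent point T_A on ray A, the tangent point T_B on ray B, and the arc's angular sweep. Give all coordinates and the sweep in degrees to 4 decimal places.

bisector direction at 0.9561° = (0.999861,0.016685)
center distance |VC| = r/sin(θ/2) = 16.571838/sin(60.0857°) = 19.119011
C = V + |VC|·bis = (29.1437,24.1456)
T_A = V + ((C−V)·d_A)·d_A = V + 9.5347·d_A = (14.9196,15.6426)
T_B = V + ((C−V)·d_B)·d_B = V + 9.5347·d_B = (14.6438,32.1692)
sweep = 180° − θ = 59.8285°

center=(29.1437,24.1456) T_A=(14.9196,15.6426) T_B=(14.6438,32.1692) sweep=59.8285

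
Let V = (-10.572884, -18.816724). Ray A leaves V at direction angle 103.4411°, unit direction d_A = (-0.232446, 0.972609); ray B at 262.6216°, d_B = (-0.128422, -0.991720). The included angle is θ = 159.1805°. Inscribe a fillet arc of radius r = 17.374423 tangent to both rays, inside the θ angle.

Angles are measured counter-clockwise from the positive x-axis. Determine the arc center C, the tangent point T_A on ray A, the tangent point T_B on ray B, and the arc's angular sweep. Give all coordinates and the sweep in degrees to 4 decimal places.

bisector direction at 183.0314° = (-0.998601,-0.052882)
center distance |VC| = r/sin(θ/2) = 17.374423/sin(79.5902°) = 17.665179
C = V + |VC|·bis = (-28.2133,-19.7509)
T_A = V + ((C−V)·d_A)·d_A = V + 3.1919·d_A = (-11.3148,-15.7123)
T_B = V + ((C−V)·d_B)·d_B = V + 3.1919·d_B = (-10.9828,-21.9822)
sweep = 180° − θ = 20.8195°

center=(-28.2133,-19.7509) T_A=(-11.3148,-15.7123) T_B=(-10.9828,-21.9822) sweep=20.8195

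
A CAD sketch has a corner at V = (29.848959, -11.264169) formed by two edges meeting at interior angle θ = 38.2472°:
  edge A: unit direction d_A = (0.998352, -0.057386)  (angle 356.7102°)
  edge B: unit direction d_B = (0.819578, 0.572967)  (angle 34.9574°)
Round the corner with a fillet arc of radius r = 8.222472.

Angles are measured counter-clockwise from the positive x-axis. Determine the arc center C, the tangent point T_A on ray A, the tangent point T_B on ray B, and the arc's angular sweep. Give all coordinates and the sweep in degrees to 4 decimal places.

center=(53.9952,-4.4161) T_A=(53.5234,-12.6250) T_B=(49.2840,2.3229) sweep=141.7528

bisector direction at 15.8338° = (0.962057,0.272848)
center distance |VC| = r/sin(θ/2) = 8.222472/sin(19.1236°) = 25.098577
C = V + |VC|·bis = (53.9952,-4.4161)
T_A = V + ((C−V)·d_A)·d_A = V + 23.7135·d_A = (53.5234,-12.6250)
T_B = V + ((C−V)·d_B)·d_B = V + 23.7135·d_B = (49.2840,2.3229)
sweep = 180° − θ = 141.7528°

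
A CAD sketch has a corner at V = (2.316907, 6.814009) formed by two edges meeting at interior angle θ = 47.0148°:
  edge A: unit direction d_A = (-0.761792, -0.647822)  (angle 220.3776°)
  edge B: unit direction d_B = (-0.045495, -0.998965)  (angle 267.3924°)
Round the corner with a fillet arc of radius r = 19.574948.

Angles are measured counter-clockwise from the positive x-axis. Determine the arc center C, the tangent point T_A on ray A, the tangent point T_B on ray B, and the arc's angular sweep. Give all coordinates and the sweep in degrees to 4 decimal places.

center=(-19.2852,-37.2522) T_A=(-31.9663,-22.3402) T_B=(0.2695,-38.1428) sweep=132.9852

bisector direction at 243.8850° = (-0.440174,-0.897912)
center distance |VC| = r/sin(θ/2) = 19.574948/sin(23.5074°) = 49.076316
C = V + |VC|·bis = (-19.2852,-37.2522)
T_A = V + ((C−V)·d_A)·d_A = V + 45.0034·d_A = (-31.9663,-22.3402)
T_B = V + ((C−V)·d_B)·d_B = V + 45.0034·d_B = (0.2695,-38.1428)
sweep = 180° − θ = 132.9852°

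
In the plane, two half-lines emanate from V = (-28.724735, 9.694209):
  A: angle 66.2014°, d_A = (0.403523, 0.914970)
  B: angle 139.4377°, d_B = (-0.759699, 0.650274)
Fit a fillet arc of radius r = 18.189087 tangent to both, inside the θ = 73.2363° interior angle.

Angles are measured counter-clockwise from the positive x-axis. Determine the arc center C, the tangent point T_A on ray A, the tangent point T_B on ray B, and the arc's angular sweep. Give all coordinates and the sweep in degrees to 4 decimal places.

center=(-35.4908,39.4282) T_A=(-18.8483,32.0885) T_B=(-47.3187,25.6100) sweep=106.7637

bisector direction at 102.8196° = (-0.221881,0.975074)
center distance |VC| = r/sin(θ/2) = 18.189087/sin(36.6181°) = 30.494086
C = V + |VC|·bis = (-35.4908,39.4282)
T_A = V + ((C−V)·d_A)·d_A = V + 24.4754·d_A = (-18.8483,32.0885)
T_B = V + ((C−V)·d_B)·d_B = V + 24.4754·d_B = (-47.3187,25.6100)
sweep = 180° − θ = 106.7637°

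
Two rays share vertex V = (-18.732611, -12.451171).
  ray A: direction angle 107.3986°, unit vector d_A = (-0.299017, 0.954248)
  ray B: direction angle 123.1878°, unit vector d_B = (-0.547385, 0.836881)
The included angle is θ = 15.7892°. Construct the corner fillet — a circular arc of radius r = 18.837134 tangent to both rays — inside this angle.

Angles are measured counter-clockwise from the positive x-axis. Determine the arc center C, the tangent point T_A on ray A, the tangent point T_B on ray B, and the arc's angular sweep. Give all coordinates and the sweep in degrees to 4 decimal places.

bisector direction at 115.2932° = (-0.427251,0.904133)
center distance |VC| = r/sin(θ/2) = 18.837134/sin(7.8946°) = 137.145763
C = V + |VC|·bis = (-77.3282,111.5469)
T_A = V + ((C−V)·d_A)·d_A = V + 135.8460·d_A = (-59.3529,117.1795)
T_B = V + ((C−V)·d_B)·d_B = V + 135.8460·d_B = (-93.0927,101.2357)
sweep = 180° − θ = 164.2108°

center=(-77.3282,111.5469) T_A=(-59.3529,117.1795) T_B=(-93.0927,101.2357) sweep=164.2108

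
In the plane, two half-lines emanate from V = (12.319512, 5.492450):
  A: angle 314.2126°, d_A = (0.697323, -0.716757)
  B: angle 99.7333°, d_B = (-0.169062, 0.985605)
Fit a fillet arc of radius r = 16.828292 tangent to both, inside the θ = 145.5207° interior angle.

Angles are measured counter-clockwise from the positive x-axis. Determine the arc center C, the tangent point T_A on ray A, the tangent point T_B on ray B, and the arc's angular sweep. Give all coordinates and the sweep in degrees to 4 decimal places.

bisector direction at 26.9730° = (0.891221,0.453570)
center distance |VC| = r/sin(θ/2) = 16.828292/sin(72.7604°) = 17.619892
C = V + |VC|·bis = (28.0227,13.4843)
T_A = V + ((C−V)·d_A)·d_A = V + 5.2220·d_A = (15.9609,1.7496)
T_B = V + ((C−V)·d_B)·d_B = V + 5.2220·d_B = (11.4367,10.6393)
sweep = 180° − θ = 34.4793°

center=(28.0227,13.4843) T_A=(15.9609,1.7496) T_B=(11.4367,10.6393) sweep=34.4793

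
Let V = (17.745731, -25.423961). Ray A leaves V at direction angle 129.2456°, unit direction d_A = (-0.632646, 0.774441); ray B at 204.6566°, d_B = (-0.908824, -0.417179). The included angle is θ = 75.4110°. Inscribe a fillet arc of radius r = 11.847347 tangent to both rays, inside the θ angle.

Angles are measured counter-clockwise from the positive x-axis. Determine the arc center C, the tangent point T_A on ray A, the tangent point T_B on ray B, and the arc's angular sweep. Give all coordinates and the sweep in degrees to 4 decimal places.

center=(-1.1250,-21.0503) T_A=(8.0500,-13.5552) T_B=(3.8174,-31.8175) sweep=104.5890

bisector direction at 166.9511° = (-0.974178,0.225783)
center distance |VC| = r/sin(θ/2) = 11.847347/sin(37.7055°) = 19.370976
C = V + |VC|·bis = (-1.1250,-21.0503)
T_A = V + ((C−V)·d_A)·d_A = V + 15.3256·d_A = (8.0500,-13.5552)
T_B = V + ((C−V)·d_B)·d_B = V + 15.3256·d_B = (3.8174,-31.8175)
sweep = 180° − θ = 104.5890°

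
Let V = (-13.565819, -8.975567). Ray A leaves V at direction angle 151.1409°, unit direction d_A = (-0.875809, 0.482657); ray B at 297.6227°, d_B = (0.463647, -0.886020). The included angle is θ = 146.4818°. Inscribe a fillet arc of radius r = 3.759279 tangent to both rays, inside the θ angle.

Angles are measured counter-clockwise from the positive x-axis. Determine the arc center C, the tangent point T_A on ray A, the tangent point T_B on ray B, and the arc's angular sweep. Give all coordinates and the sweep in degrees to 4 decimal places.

center=(-16.3717,-11.7216) T_A=(-14.5573,-8.4292) T_B=(-13.0409,-9.9786) sweep=33.5182

bisector direction at 224.3818° = (-0.714695,-0.699436)
center distance |VC| = r/sin(θ/2) = 3.759279/sin(73.2409°) = 3.926035
C = V + |VC|·bis = (-16.3717,-11.7216)
T_A = V + ((C−V)·d_A)·d_A = V + 1.1321·d_A = (-14.5573,-8.4292)
T_B = V + ((C−V)·d_B)·d_B = V + 1.1321·d_B = (-13.0409,-9.9786)
sweep = 180° − θ = 33.5182°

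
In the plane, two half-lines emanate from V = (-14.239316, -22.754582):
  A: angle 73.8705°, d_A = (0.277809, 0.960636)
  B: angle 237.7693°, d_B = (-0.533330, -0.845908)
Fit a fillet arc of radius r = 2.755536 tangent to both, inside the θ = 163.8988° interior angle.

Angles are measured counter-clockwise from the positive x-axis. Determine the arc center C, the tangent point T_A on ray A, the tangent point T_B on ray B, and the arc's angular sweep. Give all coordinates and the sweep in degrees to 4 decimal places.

center=(-16.7781,-21.6147) T_A=(-14.1310,-22.3802) T_B=(-14.4472,-23.0843) sweep=16.1012

bisector direction at 155.8199° = (-0.912262,0.409606)
center distance |VC| = r/sin(θ/2) = 2.755536/sin(81.9494°) = 2.782963
C = V + |VC|·bis = (-16.7781,-21.6147)
T_A = V + ((C−V)·d_A)·d_A = V + 0.3897·d_A = (-14.1310,-22.3802)
T_B = V + ((C−V)·d_B)·d_B = V + 0.3897·d_B = (-14.4472,-23.0843)
sweep = 180° − θ = 16.1012°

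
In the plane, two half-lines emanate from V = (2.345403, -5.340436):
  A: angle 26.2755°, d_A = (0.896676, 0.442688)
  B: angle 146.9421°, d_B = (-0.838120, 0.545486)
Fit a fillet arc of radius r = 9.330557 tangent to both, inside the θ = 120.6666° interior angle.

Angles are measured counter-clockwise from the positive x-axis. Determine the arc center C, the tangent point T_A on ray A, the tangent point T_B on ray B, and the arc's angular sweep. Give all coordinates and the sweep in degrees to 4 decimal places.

bisector direction at 86.6088° = (0.059153,0.998249)
center distance |VC| = r/sin(θ/2) = 9.330557/sin(60.3333°) = 10.738117
C = V + |VC|·bis = (2.9806,5.3789)
T_A = V + ((C−V)·d_A)·d_A = V + 5.3149·d_A = (7.1111,-2.9876)
T_B = V + ((C−V)·d_B)·d_B = V + 5.3149·d_B = (-2.1091,-2.4412)
sweep = 180° − θ = 59.3334°

center=(2.9806,5.3789) T_A=(7.1111,-2.9876) T_B=(-2.1091,-2.4412) sweep=59.3334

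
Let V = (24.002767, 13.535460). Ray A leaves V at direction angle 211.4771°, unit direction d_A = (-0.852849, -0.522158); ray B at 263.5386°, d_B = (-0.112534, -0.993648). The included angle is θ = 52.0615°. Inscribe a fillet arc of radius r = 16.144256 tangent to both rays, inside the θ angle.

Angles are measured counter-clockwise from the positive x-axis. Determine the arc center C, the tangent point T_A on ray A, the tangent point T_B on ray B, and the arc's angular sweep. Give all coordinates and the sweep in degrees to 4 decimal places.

center=(4.2412,-17.4934) T_A=(-4.1887,-3.7248) T_B=(20.2829,-19.3102) sweep=127.9385

bisector direction at 237.5079° = (-0.537184,-0.843465)
center distance |VC| = r/sin(θ/2) = 16.144256/sin(26.0308°) = 36.787351
C = V + |VC|·bis = (4.2412,-17.4934)
T_A = V + ((C−V)·d_A)·d_A = V + 33.0556·d_A = (-4.1887,-3.7248)
T_B = V + ((C−V)·d_B)·d_B = V + 33.0556·d_B = (20.2829,-19.3102)
sweep = 180° − θ = 127.9385°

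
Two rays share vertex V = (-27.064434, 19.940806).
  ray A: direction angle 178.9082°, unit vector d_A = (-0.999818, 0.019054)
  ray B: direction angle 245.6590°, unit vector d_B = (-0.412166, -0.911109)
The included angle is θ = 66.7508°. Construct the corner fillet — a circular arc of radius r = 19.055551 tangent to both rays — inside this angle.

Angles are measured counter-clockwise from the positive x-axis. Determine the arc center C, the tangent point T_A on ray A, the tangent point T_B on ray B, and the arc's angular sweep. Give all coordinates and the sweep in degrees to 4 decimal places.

bisector direction at 212.2836° = (-0.845415,-0.534110)
center distance |VC| = r/sin(θ/2) = 19.055551/sin(33.3754°) = 34.638757
C = V + |VC|·bis = (-56.3486,1.4399)
T_A = V + ((C−V)·d_A)·d_A = V + 28.9263·d_A = (-55.9855,20.4920)
T_B = V + ((C−V)·d_B)·d_B = V + 28.9263·d_B = (-38.9869,-6.4142)
sweep = 180° − θ = 113.2492°

center=(-56.3486,1.4399) T_A=(-55.9855,20.4920) T_B=(-38.9869,-6.4142) sweep=113.2492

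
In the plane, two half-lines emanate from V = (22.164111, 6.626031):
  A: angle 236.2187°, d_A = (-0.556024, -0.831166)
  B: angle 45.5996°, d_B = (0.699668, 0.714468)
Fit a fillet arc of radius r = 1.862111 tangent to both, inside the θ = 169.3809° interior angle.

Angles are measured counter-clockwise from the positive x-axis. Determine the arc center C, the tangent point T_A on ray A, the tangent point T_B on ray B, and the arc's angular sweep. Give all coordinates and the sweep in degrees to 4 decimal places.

center=(23.6156,5.4468) T_A=(22.0679,6.4822) T_B=(22.2852,6.7497) sweep=10.6191

bisector direction at 320.9092° = (0.776147,-0.630552)
center distance |VC| = r/sin(θ/2) = 1.862111/sin(84.6904°) = 1.870135
C = V + |VC|·bis = (23.6156,5.4468)
T_A = V + ((C−V)·d_A)·d_A = V + 0.1731·d_A = (22.0679,6.4822)
T_B = V + ((C−V)·d_B)·d_B = V + 0.1731·d_B = (22.2852,6.7497)
sweep = 180° − θ = 10.6191°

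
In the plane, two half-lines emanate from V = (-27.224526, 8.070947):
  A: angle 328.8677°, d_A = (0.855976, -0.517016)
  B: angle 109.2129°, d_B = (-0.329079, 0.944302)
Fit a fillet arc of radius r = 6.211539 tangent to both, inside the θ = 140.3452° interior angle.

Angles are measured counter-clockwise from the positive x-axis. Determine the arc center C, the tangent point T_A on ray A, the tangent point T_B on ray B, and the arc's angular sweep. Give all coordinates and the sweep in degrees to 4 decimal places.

center=(-22.0960,12.2299) T_A=(-25.3074,6.9130) T_B=(-27.9615,10.1859) sweep=39.6548

bisector direction at 39.0403° = (0.776703,0.629867)
center distance |VC| = r/sin(θ/2) = 6.211539/sin(70.1726°) = 6.602972
C = V + |VC|·bis = (-22.0960,12.2299)
T_A = V + ((C−V)·d_A)·d_A = V + 2.2396·d_A = (-25.3074,6.9130)
T_B = V + ((C−V)·d_B)·d_B = V + 2.2396·d_B = (-27.9615,10.1859)
sweep = 180° − θ = 39.6548°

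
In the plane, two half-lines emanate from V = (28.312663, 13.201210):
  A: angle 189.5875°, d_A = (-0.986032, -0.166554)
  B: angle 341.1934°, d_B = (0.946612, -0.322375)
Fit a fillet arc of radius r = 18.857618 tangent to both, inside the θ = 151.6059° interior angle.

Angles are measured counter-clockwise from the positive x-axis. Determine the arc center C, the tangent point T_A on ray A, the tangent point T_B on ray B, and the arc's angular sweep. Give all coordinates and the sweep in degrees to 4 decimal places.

center=(26.7494,-6.1876) T_A=(23.6086,12.4066) T_B=(32.8286,11.6633) sweep=28.3941

bisector direction at 265.3905° = (-0.080365,-0.996765)
center distance |VC| = r/sin(θ/2) = 18.857618/sin(75.8029°) = 19.451713
C = V + |VC|·bis = (26.7494,-6.1876)
T_A = V + ((C−V)·d_A)·d_A = V + 4.7707·d_A = (23.6086,12.4066)
T_B = V + ((C−V)·d_B)·d_B = V + 4.7707·d_B = (32.8286,11.6633)
sweep = 180° − θ = 28.3941°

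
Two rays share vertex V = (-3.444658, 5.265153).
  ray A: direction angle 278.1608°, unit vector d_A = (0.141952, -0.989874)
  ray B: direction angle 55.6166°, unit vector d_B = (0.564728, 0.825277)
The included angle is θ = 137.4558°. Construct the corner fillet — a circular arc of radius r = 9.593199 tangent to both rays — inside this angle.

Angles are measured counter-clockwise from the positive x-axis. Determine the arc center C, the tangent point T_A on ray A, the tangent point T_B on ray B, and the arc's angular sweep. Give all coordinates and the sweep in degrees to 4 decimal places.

center=(6.5816,2.9299) T_A=(-2.9145,1.5681) T_B=(-1.3355,8.3474) sweep=42.5442

bisector direction at 346.8887° = (0.973931,-0.226843)
center distance |VC| = r/sin(θ/2) = 9.593199/sin(68.7279°) = 10.294590
C = V + |VC|·bis = (6.5816,2.9299)
T_A = V + ((C−V)·d_A)·d_A = V + 3.7349·d_A = (-2.9145,1.5681)
T_B = V + ((C−V)·d_B)·d_B = V + 3.7349·d_B = (-1.3355,8.3474)
sweep = 180° − θ = 42.5442°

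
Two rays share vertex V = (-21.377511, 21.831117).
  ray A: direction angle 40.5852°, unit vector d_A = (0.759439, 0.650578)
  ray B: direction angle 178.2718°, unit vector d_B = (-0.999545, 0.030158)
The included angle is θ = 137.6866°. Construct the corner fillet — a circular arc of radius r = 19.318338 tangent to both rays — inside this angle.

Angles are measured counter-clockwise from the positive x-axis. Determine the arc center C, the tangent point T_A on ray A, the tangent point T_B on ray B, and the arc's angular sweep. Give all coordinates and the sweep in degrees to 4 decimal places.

bisector direction at 109.4285° = (-0.332630,0.943057)
center distance |VC| = r/sin(θ/2) = 19.318338/sin(68.8433°) = 20.714565
C = V + |VC|·bis = (-28.2678,41.3661)
T_A = V + ((C−V)·d_A)·d_A = V + 7.4763·d_A = (-15.6997,26.6950)
T_B = V + ((C−V)·d_B)·d_B = V + 7.4763·d_B = (-28.8504,22.0566)
sweep = 180° − θ = 42.3134°

center=(-28.2678,41.3661) T_A=(-15.6997,26.6950) T_B=(-28.8504,22.0566) sweep=42.3134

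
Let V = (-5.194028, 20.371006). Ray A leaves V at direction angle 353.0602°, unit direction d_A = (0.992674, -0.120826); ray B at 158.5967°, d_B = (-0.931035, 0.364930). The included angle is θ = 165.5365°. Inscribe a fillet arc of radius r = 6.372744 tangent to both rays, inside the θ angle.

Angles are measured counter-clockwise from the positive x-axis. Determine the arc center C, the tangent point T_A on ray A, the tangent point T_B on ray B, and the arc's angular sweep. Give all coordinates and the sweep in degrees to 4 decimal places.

bisector direction at 75.8284° = (0.244826,0.969567)
center distance |VC| = r/sin(θ/2) = 6.372744/sin(82.7682°) = 6.423845
C = V + |VC|·bis = (-3.6213,26.5994)
T_A = V + ((C−V)·d_A)·d_A = V + 0.8087·d_A = (-4.3913,20.2733)
T_B = V + ((C−V)·d_B)·d_B = V + 0.8087·d_B = (-5.9469,20.6661)
sweep = 180° − θ = 14.4635°

center=(-3.6213,26.5994) T_A=(-4.3913,20.2733) T_B=(-5.9469,20.6661) sweep=14.4635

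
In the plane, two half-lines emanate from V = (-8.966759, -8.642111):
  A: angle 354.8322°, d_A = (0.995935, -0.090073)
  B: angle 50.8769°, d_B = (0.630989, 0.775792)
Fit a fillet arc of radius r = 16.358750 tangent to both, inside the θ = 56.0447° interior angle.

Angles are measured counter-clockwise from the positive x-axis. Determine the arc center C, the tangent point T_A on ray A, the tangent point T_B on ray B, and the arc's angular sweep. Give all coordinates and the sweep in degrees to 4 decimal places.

bisector direction at 22.8546° = (0.921494,0.388393)
center distance |VC| = r/sin(θ/2) = 16.358750/sin(28.0223°) = 34.819486
C = V + |VC|·bis = (23.1192,4.8815)
T_A = V + ((C−V)·d_A)·d_A = V + 30.7374·d_A = (21.6457,-11.4107)
T_B = V + ((C−V)·d_B)·d_B = V + 30.7374·d_B = (10.4282,15.2037)
sweep = 180° − θ = 123.9553°

center=(23.1192,4.8815) T_A=(21.6457,-11.4107) T_B=(10.4282,15.2037) sweep=123.9553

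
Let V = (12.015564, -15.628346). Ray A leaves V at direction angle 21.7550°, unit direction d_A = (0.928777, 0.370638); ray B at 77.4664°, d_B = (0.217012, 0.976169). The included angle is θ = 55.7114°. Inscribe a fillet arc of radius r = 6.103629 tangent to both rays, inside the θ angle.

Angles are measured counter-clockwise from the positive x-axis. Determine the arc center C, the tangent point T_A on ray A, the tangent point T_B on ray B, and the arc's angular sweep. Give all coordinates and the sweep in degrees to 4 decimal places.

bisector direction at 49.6107° = (0.647978,0.761659)
center distance |VC| = r/sin(θ/2) = 6.103629/sin(27.8557°) = 13.062978
C = V + |VC|·bis = (20.4801,-5.6788)
T_A = V + ((C−V)·d_A)·d_A = V + 11.5493·d_A = (22.7423,-11.3477)
T_B = V + ((C−V)·d_B)·d_B = V + 11.5493·d_B = (14.5219,-4.3542)
sweep = 180° − θ = 124.2886°

center=(20.4801,-5.6788) T_A=(22.7423,-11.3477) T_B=(14.5219,-4.3542) sweep=124.2886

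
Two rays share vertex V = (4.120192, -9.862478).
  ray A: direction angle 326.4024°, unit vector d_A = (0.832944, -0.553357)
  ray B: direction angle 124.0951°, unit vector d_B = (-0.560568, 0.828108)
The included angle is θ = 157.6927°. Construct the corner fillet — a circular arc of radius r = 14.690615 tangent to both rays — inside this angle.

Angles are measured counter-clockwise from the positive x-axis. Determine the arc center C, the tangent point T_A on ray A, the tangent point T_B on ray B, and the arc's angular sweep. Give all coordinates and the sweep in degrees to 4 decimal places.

center=(14.6619,0.7712) T_A=(6.5328,-11.4653) T_B=(2.4965,-7.4639) sweep=22.3073

bisector direction at 45.2488° = (0.704030,0.710170)
center distance |VC| = r/sin(θ/2) = 14.690615/sin(78.8464°) = 14.973434
C = V + |VC|·bis = (14.6619,0.7712)
T_A = V + ((C−V)·d_A)·d_A = V + 2.8965·d_A = (6.5328,-11.4653)
T_B = V + ((C−V)·d_B)·d_B = V + 2.8965·d_B = (2.4965,-7.4639)
sweep = 180° − θ = 22.3073°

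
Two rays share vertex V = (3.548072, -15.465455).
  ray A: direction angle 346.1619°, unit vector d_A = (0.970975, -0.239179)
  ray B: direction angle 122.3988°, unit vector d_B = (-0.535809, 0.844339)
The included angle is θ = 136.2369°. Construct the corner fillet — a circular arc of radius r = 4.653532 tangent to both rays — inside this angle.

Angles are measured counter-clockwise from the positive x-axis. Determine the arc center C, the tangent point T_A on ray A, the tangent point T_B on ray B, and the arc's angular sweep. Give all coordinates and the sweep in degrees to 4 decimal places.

center=(6.4758,-11.3940) T_A=(5.3628,-15.9125) T_B=(2.5467,-13.8874) sweep=43.7631

bisector direction at 54.2804° = (0.583820,0.811883)
center distance |VC| = r/sin(θ/2) = 4.653532/sin(68.1184°) = 5.014818
C = V + |VC|·bis = (6.4758,-11.3940)
T_A = V + ((C−V)·d_A)·d_A = V + 1.8690·d_A = (5.3628,-15.9125)
T_B = V + ((C−V)·d_B)·d_B = V + 1.8690·d_B = (2.5467,-13.8874)
sweep = 180° − θ = 43.7631°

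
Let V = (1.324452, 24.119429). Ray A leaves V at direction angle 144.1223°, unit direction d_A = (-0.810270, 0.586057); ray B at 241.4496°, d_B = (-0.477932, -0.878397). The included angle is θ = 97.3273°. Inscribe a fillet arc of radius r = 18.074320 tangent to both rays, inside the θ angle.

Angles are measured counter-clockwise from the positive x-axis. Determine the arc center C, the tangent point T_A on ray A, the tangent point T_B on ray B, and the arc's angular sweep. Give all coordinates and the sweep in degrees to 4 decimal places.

center=(-22.1506,18.7921) T_A=(-11.5580,33.4372) T_B=(-6.2742,10.1538) sweep=82.6727

bisector direction at 192.7860° = (-0.975204,-0.221309)
center distance |VC| = r/sin(θ/2) = 18.074320/sin(48.6636°) = 24.071964
C = V + |VC|·bis = (-22.1506,18.7921)
T_A = V + ((C−V)·d_A)·d_A = V + 15.8990·d_A = (-11.5580,33.4372)
T_B = V + ((C−V)·d_B)·d_B = V + 15.8990·d_B = (-6.2742,10.1538)
sweep = 180° − θ = 82.6727°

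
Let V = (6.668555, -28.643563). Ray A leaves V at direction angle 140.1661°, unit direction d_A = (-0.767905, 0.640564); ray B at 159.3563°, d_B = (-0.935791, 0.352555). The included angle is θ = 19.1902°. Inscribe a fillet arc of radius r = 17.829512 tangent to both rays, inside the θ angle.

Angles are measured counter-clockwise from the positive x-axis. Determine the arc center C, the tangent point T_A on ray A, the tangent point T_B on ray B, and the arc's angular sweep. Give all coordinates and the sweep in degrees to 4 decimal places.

bisector direction at 149.7612° = (-0.863934,0.503605)
center distance |VC| = r/sin(θ/2) = 17.829512/sin(9.5951°) = 106.965676
C = V + |VC|·bis = (-85.7427,25.2249)
T_A = V + ((C−V)·d_A)·d_A = V + 105.4693·d_A = (-74.3218,38.9163)
T_B = V + ((C−V)·d_B)·d_B = V + 105.4693·d_B = (-92.0286,8.5402)
sweep = 180° − θ = 160.8098°

center=(-85.7427,25.2249) T_A=(-74.3218,38.9163) T_B=(-92.0286,8.5402) sweep=160.8098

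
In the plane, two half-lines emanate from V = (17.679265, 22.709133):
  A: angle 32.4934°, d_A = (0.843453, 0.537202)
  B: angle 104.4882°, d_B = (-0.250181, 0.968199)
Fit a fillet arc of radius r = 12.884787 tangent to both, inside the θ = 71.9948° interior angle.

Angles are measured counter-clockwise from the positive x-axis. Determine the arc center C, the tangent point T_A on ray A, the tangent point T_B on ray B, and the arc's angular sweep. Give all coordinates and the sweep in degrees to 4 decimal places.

center=(25.7171,43.1047) T_A=(32.6388,32.2370) T_B=(13.2420,39.8812) sweep=108.0052

bisector direction at 68.4908° = (0.366651,0.930359)
center distance |VC| = r/sin(θ/2) = 12.884787/sin(35.9974°) = 21.922278
C = V + |VC|·bis = (25.7171,43.1047)
T_A = V + ((C−V)·d_A)·d_A = V + 17.7361·d_A = (32.6388,32.2370)
T_B = V + ((C−V)·d_B)·d_B = V + 17.7361·d_B = (13.2420,39.8812)
sweep = 180° − θ = 108.0052°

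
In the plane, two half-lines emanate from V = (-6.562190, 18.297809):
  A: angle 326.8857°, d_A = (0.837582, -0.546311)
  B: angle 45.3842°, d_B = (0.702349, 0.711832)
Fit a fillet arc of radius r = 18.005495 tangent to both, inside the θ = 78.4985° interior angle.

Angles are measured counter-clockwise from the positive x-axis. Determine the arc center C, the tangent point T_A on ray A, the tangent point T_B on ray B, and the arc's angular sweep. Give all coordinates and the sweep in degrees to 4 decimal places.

bisector direction at 6.1349° = (0.994273,0.106871)
center distance |VC| = r/sin(θ/2) = 18.005495/sin(39.2493°) = 28.458403
C = V + |VC|·bis = (21.7332,21.3392)
T_A = V + ((C−V)·d_A)·d_A = V + 22.0382·d_A = (11.8966,6.2581)
T_B = V + ((C−V)·d_B)·d_B = V + 22.0382·d_B = (8.9163,33.9853)
sweep = 180° − θ = 101.5015°

center=(21.7332,21.3392) T_A=(11.8966,6.2581) T_B=(8.9163,33.9853) sweep=101.5015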